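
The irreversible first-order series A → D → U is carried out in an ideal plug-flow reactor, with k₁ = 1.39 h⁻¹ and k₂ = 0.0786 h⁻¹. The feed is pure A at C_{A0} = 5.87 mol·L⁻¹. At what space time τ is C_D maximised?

For first-order series the maximum of C_D occurs at τ_opt = ln(k₂/k₁)/(k₂−k₁).
= ln(0.0786/1.39)/(0.0786−1.39) = ln(0.05655)/-1.311 = -2.873/-1.311 = 2.19 h.

2.19 h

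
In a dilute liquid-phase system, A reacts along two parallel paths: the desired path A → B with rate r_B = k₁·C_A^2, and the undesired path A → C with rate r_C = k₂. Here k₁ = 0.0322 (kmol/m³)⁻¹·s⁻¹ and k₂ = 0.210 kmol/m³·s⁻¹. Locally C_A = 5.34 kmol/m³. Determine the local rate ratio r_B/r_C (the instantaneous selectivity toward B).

4.37

S_{B/C} = r_B/r_C = (k₁·C_A^2)/(k₂) = (k₁/k₂)·C_A^2.
= (0.0322×5.340^2) / (0.210) = 0.9182/0.2100 = 4.37.
Since the desired path is higher order in A, keeping C_A high (PFR or concentrated feed) favours B.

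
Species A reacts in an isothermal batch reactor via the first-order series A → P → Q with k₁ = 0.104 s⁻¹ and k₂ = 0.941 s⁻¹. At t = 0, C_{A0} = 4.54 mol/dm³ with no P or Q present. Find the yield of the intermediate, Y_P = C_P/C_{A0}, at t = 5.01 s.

The intermediate concentration in a first-order A→B→C sequence is C_P = k₁C_{A0}(e^(−k₁t) − e^(−k₂t))/(k₂−k₁).
e^(−k₁t) = e^(−0.104×5.01) = e^(−0.5210) = 0.5939; e^(−k₂t) = e^(−4.714) = 0.008965.
C_P = 0.104×4.54/(0.941−0.104) × (0.5939−0.008965) = 0.5641×0.5849 = 0.3300 mol/dm³.
Y_P = C_P/C_{A0} = 0.3300/4.54 = 0.0727.

0.0727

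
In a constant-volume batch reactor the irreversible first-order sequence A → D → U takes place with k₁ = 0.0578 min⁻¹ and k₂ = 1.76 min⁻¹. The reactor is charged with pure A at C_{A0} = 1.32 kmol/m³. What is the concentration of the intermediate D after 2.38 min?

For first-order series with pure A initially, C_D(t) = k₁C_{A0}/(k₂−k₁)·(e^(−k₁t) − e^(−k₂t)).
e^(−k₁t) = e^(−0.0578×2.38) = e^(−0.1376) = 0.8715; e^(−k₂t) = e^(−4.189) = 0.01516.
C_D = 0.0578×1.32/(1.76−0.0578) × (0.8715−0.01516) = 0.04482×0.8563 = 0.03838 kmol/m³.

0.0384 kmol/m³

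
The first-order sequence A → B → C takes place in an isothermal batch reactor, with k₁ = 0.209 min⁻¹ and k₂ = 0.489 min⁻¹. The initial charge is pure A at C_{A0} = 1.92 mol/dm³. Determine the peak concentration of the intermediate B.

0.435 mol/dm³

Evaluating C_B at t_opt = ln(k₂/k₁)/(k₂−k₁) gives C_{B,max}/C_{A0} = (k₁/k₂)^[k₂/(k₂−k₁)].
= (0.209/0.489)^(0.489/(0.489−0.209)) = (0.4274)^(1.746) = 0.2266.
C_{B,max} = 0.2266×1.92 = 0.435 mol/dm³.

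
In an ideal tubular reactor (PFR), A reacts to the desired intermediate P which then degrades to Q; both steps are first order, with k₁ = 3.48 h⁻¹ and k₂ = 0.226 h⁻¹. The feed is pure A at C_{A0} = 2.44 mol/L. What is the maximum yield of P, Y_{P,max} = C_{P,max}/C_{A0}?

0.827

At the optimum, C_{P,max}/C_{A0} = (k₁/k₂)^[k₂/(k₂−k₁)].
= (3.48/0.226)^(0.226/(0.226−3.48)) = (15.40)^(-0.06945) = 0.8270.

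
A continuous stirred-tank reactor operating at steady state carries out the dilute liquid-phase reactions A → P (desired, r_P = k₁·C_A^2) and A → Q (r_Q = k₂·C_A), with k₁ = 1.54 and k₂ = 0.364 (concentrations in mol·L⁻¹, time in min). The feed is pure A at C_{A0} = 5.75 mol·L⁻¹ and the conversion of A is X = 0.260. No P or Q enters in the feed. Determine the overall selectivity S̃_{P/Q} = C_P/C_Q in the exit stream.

18.0

Exit C_A = C_{A0}(1−X) = 5.75×0.740 = 4.255 mol·L⁻¹.
Rates in a CSTR are evaluated at the outlet concentration: r_P = 1.54×4.255^2 = 27.88, r_Q = 0.364×4.255 = 1.549.
Overall selectivity = C_P/C_Q = r_Pτ/(r_Qτ) = r_P/r_Q = 18.0.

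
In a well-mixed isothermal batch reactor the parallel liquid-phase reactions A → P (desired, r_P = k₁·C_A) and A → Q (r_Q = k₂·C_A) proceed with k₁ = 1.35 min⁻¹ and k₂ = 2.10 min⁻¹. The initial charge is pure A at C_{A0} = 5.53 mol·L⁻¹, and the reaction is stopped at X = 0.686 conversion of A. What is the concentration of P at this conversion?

C_A = C_{A0}(1−X) = 1.736 mol·L⁻¹.
Both paths are first order in A, so the instantaneous fraction to P is constant: dC_P/d(−C_A) = k₁/(k₁+k₂) = 0.3913.
C_P = 0.3913·(C_{A0}−C_A) = 0.3913×3.794 = 1.48 mol·L⁻¹.

1.48 mol·L⁻¹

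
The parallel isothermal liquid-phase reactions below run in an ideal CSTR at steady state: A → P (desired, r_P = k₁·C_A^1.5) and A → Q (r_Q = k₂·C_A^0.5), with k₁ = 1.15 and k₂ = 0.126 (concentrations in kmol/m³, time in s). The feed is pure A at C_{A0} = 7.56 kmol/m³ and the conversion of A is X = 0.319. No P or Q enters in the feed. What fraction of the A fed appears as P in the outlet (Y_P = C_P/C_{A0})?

0.312

Exit C_A = C_{A0}(1−X) = 7.56×0.681 = 5.148 kmol/m³.
A CSTR operates uniformly at the exit composition, giving r_P = 13.43 and r_Q = 0.2859 (each k·C_A^n at C_A = 5.148).
Fraction of consumed A going to P: r_P/(r_P+r_Q) = 0.9792.
C_P = 0.9792·C_{A0}·X = 0.9792×7.56×0.319 = 2.36 kmol/m³; Y_P = C_P/C_{A0} = 0.312.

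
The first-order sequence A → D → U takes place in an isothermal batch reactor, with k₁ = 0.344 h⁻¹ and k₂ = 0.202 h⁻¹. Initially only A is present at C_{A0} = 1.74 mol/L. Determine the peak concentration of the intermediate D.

At the optimum, C_{D,max}/C_{A0} = (k₁/k₂)^[k₂/(k₂−k₁)].
= (0.344/0.202)^(0.202/(0.202−0.344)) = (1.703)^(-1.423) = 0.4689.
C_{D,max} = 0.4689×1.74 = 0.816 mol/L.

0.816 mol/L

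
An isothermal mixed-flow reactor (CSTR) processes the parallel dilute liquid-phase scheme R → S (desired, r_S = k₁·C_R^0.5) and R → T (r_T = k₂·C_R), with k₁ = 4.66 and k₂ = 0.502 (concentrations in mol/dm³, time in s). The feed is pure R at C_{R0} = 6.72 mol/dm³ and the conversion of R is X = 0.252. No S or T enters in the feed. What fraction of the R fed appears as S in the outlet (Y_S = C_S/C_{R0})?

Exit C_R = C_{R0}(1−X) = 6.72×0.748 = 5.027 mol/dm³.
A CSTR operates uniformly at the exit composition, giving r_S = 10.45 and r_T = 2.523 (each k·C_R^n at C_R = 5.027).
Fraction of consumed R going to S: r_S/(r_S+r_T) = 0.8055.
C_S = 0.8055·C_{R0}·X = 0.8055×6.72×0.252 = 1.36 mol/dm³; Y_S = C_S/C_{R0} = 0.203.

0.203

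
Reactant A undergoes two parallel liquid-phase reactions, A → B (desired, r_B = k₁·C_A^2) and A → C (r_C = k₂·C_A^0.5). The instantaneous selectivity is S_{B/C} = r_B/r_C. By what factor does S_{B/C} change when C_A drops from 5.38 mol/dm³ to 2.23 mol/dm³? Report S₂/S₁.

S_{B/C} = (k₁/k₂)·C_A^1.5, so S₂/S₁ = (C_{A,2}/C_{A,1})^1.5.
= (2.23/5.38)^1.5 = (0.4145)^1.5 = 0.267.

0.267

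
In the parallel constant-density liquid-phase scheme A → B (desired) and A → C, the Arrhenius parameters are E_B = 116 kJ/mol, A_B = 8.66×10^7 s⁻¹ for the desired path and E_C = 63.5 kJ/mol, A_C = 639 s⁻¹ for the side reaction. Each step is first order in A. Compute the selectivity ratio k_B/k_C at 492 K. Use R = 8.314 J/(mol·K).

With equal orders, S_{B/C} = k_B/k_C = (A_B/A_C)·exp[(E_C−E_B)/(RT)].
(E_C−E_B)/(RT) = (63.5−116)×10³/(8.314×492) = -52500/4090 = -12.83.
k_B/k_C = (8.66×10^7/639)·exp(-12.83) = 1.355×10^5 × 2.667×10^-6 = 0.361.

0.361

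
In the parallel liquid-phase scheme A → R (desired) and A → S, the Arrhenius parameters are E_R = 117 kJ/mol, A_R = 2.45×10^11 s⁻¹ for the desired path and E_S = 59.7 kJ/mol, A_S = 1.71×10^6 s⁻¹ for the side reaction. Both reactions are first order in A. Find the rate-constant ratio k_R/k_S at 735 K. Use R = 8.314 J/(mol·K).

12.1

Since both paths have the same order in A, the concentration cancels and S_{R/S} = k_R/k_S = (A_R/A_S)·exp[(E_S−E_R)/(RT)].
(E_S−E_R)/(RT) = (59.7−117)×10³/(8.314×735) = -57300/6111 = -9.377.
k_R/k_S = (2.45×10^11/1.71×10^6)·exp(-9.377) = 1.433×10^5 × 8.466×10^-5 = 12.1.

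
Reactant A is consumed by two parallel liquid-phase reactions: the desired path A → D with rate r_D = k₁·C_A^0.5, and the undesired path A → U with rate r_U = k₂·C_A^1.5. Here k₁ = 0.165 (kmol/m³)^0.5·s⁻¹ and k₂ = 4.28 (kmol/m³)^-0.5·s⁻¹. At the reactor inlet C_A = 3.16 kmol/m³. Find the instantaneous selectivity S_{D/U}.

S_{D/U} = r_D/r_U = (k₁·C_A^0.5)/(k₂·C_A^1.5) = (k₁/k₂)·C_A⁻¹.
= (0.165×3.160^0.5) / (4.28×3.160^1.5) = 0.2933/24.04 = 0.0122.

0.0122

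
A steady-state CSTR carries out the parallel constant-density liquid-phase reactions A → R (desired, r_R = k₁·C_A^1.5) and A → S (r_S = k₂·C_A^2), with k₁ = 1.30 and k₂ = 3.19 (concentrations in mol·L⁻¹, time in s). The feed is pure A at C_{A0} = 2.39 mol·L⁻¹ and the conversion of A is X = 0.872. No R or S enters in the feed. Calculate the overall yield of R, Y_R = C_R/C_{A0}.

0.370

Exit C_A = C_{A0}(1−X) = 2.39×0.128 = 0.3059 mol·L⁻¹.
In a CSTR the entire volume is at exit conditions, so r_R = 1.30×0.3059^1.5 = 0.2200 and r_S = 3.19×0.3059^2 = 0.2985.
Fraction of consumed A going to R: r_R/(r_R+r_S) = 0.4242.
C_R = 0.4242·C_{A0}·X = 0.4242×2.39×0.872 = 0.884 mol·L⁻¹; Y_R = C_R/C_{A0} = 0.370.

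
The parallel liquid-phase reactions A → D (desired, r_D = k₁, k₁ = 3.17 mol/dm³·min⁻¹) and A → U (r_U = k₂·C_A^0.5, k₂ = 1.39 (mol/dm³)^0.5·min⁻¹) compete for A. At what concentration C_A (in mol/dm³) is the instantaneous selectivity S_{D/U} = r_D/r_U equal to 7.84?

S_{D/U} = (k₁/k₂)·C_A^-0.5 ⇒ C_A = (S·k₂/k₁)^(-2).
= (7.84×1.39/3.17)^(-2) = (3.438)^(-2) = 0.0846 mol/dm³.

0.0846 mol/dm³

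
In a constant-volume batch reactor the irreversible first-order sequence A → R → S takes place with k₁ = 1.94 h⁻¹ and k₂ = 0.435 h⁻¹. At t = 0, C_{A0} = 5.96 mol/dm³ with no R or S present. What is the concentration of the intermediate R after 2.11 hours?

The intermediate concentration in a first-order A→B→C sequence is C_R = k₁C_{A0}(e^(−k₁t) − e^(−k₂t))/(k₂−k₁).
e^(−k₁t) = e^(−1.94×2.11) = e^(−4.093) = 0.01668; e^(−k₂t) = e^(−0.9178) = 0.3994.
C_R = 1.94×5.96/(0.435−1.94) × (0.01668−0.3994) = (-7.683)×(-0.3827) = 2.940 mol/dm³.

2.94 mol/dm³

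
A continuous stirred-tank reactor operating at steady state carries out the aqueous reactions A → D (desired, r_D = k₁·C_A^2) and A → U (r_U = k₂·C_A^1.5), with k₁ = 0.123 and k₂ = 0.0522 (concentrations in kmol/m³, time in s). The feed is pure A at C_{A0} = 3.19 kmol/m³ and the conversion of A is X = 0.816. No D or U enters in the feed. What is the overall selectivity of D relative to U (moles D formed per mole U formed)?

Exit C_A = C_{A0}(1−X) = 3.19×0.184 = 0.5870 kmol/m³.
Rates in a CSTR are evaluated at the outlet concentration: r_D = 0.123×0.5870^2 = 0.04238, r_U = 0.0522×0.5870^1.5 = 0.02347.
Overall selectivity = C_D/C_U = r_Dτ/(r_Uτ) = r_D/r_U = 1.81.

1.81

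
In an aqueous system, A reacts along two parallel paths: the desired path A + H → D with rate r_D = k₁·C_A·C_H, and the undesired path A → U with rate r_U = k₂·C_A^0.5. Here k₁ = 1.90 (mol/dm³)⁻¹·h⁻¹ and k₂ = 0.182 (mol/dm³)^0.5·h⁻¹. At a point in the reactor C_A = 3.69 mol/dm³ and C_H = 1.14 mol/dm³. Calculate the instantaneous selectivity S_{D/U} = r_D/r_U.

22.9

S_{D/U} = r_D/r_U = (k₁·C_A·C_H)/(k₂·C_A^0.5) = (k₁/k₂)·C_A^0.5·C_H.
= (1.90×3.690×1.140) / (0.182×3.690^0.5) = 7.993/0.3496 = 22.9.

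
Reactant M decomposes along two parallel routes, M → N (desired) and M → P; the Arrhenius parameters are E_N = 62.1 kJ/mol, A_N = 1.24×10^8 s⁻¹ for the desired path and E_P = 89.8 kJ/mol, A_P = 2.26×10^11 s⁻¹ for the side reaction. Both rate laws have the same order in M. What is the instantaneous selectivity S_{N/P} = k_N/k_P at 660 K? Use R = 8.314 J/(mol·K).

0.0854

k_N/k_P = (A_N/A_P)·exp[−(E_N−E_P)/(RT)] = (A_N/A_P)·exp[(E_P−E_N)/(RT)].
(E_P−E_N)/(RT) = (89.8−62.1)×10³/(8.314×660) = 27700/5487 = 5.048.
k_N/k_P = (1.24×10^8/2.26×10^11)·exp(5.048) = 5.487×10^-4 × 155.7 = 0.0854.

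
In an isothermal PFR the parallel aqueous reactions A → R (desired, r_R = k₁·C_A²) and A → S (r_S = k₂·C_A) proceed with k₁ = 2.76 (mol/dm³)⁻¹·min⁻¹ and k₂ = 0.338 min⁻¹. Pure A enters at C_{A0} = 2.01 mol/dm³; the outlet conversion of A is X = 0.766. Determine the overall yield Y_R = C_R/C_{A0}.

C_A = C_{A0}(1−X) = 0.4703 mol/dm³.
Along a PFR/batch, dC_S/dC_A = −r_S/(r_R+r_S) = −k₂/(k₂+k₁·C_A).
Integrating from C_{A0} to C_A: C_S = (0.338/2.76)·ln[(0.338+2.76·2.01)/(0.338+2.76·0.470)] = 0.1225·ln(5.886/1.636) = 0.1568 mol/dm³.
Then C_R = (C_{A0}−C_A) − C_S = 1.540 − 0.1568 = 1.383 mol/dm³.
Y_R = C_R/C_{A0} = 1.383/2.01 = 0.688.

0.688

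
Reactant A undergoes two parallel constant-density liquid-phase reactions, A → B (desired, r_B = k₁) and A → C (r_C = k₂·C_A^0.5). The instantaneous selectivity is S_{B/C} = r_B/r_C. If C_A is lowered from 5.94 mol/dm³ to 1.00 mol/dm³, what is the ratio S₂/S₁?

2.44

S_{B/C} = (k₁/k₂)·C_A^-0.5, so S₂/S₁ = (C_{A,2}/C_{A,1})^-0.5.
= (1.00/5.94)^(-0.5) = (0.1684)^(-0.5) = 2.44.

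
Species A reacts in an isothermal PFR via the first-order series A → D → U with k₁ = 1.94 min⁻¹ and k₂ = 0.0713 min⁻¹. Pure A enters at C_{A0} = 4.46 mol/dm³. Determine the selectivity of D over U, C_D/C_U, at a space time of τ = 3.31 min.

4.54

Solving the coupled first-order balances gives C_D(τ) = [k₁/(k₂−k₁)]·C_{A0}·(e^(−k₁τ) − e^(−k₂τ)).
e^(−k₁τ) = e^(−1.94×3.31) = e^(−6.421) = 0.001626; e^(−k₂τ) = e^(−0.2360) = 0.7898.
C_D = 1.94×4.46/(0.0713−1.94) × (0.001626−0.7898) = (-4.630)×(-0.7882) = 3.649 mol/dm³.
C_A = C_{A0}e^(−k₁τ) = 0.007254 mol/dm³, so C_U = C_{A0}−C_A−C_D = 0.8035 mol/dm³; C_D/C_U = 4.54.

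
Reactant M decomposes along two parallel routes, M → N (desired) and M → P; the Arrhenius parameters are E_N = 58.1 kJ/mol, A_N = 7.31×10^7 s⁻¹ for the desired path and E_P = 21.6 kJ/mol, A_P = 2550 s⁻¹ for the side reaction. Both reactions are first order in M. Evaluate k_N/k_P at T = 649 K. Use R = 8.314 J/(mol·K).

33.1

Since both paths have the same order in M, the concentration cancels and S_{N/P} = k_N/k_P = (A_N/A_P)·exp[(E_P−E_N)/(RT)].
(E_P−E_N)/(RT) = (21.6−58.1)×10³/(8.314×649) = -36500/5396 = -6.765.
k_N/k_P = (7.31×10^7/2550)·exp(-6.765) = 28667 × 0.001154 = 33.1.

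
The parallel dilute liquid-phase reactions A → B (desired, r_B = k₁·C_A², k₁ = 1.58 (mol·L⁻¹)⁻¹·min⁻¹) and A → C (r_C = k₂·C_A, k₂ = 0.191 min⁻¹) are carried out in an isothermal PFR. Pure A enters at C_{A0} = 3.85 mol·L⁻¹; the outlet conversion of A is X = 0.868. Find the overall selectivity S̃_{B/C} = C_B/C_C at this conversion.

C_A = C_{A0}(1−X) = 0.5082 mol·L⁻¹.
Along a PFR/batch, dC_C/dC_A = −r_C/(r_B+r_C) = −k₂/(k₂+k₁·C_A).
Integrating from C_{A0} to C_A: C_C = (0.191/1.58)·ln[(0.191+1.58·3.85)/(0.191+1.58·0.508)] = 0.1209·ln(6.274/0.9940) = 0.2227 mol·L⁻¹.
Then C_B = (C_{A0}−C_A) − C_C = 3.342 − 0.2227 = 3.119 mol·L⁻¹.
S̃_{B/C} = C_B/C_C = 3.119/0.2227 = 14.0.

14.0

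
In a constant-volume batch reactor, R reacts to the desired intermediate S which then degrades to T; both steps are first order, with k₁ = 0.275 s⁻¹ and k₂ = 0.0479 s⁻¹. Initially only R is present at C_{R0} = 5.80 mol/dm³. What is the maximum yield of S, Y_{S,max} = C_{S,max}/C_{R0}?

For a first-order series the maximum intermediate yield is C_{S,max}/C_{R0} = (k₁/k₂)^[k₂/(k₂−k₁)].
= (0.275/0.0479)^(0.0479/(0.0479−0.275)) = (5.741)^(-0.2109) = 0.6917.

0.692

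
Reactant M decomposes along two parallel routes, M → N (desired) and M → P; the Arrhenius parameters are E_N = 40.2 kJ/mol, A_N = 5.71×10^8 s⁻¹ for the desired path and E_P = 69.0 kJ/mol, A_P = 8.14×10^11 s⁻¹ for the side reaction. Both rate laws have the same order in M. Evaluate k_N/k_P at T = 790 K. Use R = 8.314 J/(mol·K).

0.0563

Since both paths have the same order in M, the concentration cancels and S_{N/P} = k_N/k_P = (A_N/A_P)·exp[(E_P−E_N)/(RT)].
(E_P−E_N)/(RT) = (69.0−40.2)×10³/(8.314×790) = 28800/6568 = 4.385.
k_N/k_P = (5.71×10^8/8.14×10^11)·exp(4.385) = 7.015×10^-4 × 80.23 = 0.0563.
Since E_N < E_P, lowering the temperature improves selectivity toward N.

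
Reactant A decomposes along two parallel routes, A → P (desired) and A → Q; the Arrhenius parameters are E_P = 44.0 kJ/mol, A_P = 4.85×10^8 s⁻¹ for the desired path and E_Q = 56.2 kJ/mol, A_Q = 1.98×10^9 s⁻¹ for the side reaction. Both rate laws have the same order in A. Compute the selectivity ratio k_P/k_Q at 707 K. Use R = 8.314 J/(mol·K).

1.95

With equal orders, S_{P/Q} = k_P/k_Q = (A_P/A_Q)·exp[(E_Q−E_P)/(RT)].
(E_Q−E_P)/(RT) = (56.2−44.0)×10³/(8.314×707) = 12200/5878 = 2.076.
k_P/k_Q = (4.85×10^8/1.98×10^9)·exp(2.076) = 0.2449 × 7.969 = 1.95.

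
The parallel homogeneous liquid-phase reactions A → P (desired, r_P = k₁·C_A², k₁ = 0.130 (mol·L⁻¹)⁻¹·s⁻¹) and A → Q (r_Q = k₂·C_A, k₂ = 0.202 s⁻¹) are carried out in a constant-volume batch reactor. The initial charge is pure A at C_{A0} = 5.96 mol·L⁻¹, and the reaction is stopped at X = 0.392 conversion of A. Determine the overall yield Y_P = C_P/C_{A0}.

0.295

C_A = C_{A0}(1−X) = 3.624 mol·L⁻¹.
Along a PFR/batch, dC_Q/dC_A = −r_Q/(r_P+r_Q) = −k₂/(k₂+k₁·C_A).
Integrating from C_{A0} to C_A: C_Q = (0.202/0.130)·ln[(0.202+0.130·5.96)/(0.202+0.130·3.62)] = 1.554·ln(0.9768/0.6731) = 0.5787 mol·L⁻¹.
Then C_P = (C_{A0}−C_A) − C_Q = 2.336 − 0.5787 = 1.758 mol·L⁻¹.
Y_P = C_P/C_{A0} = 1.758/5.96 = 0.295.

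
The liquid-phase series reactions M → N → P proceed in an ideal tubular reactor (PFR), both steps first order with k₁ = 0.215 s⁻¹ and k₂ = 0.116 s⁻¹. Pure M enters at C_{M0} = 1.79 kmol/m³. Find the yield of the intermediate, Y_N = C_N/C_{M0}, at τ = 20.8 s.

The intermediate concentration in a first-order A→B→C sequence is C_N = k₁C_{M0}(e^(−k₁τ) − e^(−k₂τ))/(k₂−k₁).
e^(−k₁τ) = e^(−0.215×20.8) = e^(−4.472) = 0.01142; e^(−k₂τ) = e^(−2.413) = 0.08956.
C_N = 0.215×1.79/(0.116−0.215) × (0.01142−0.08956) = (-3.887)×(-0.07814) = 0.3038 kmol/m³.
Y_N = C_N/C_{M0} = 0.3038/1.79 = 0.170.

0.170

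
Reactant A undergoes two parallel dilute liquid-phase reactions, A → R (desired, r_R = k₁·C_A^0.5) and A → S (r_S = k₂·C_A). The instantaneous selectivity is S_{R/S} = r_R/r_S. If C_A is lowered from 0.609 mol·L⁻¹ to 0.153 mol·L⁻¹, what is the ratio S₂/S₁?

2.00

S_{R/S} = (k₁/k₂)·C_A^-0.5, so S₂/S₁ = (C_{A,2}/C_{A,1})^-0.5.
= (0.153/0.609)^(-0.5) = (0.2512)^(-0.5) = 2.00.
Selectivity toward R rises as C_A falls — low-concentration operation is favoured.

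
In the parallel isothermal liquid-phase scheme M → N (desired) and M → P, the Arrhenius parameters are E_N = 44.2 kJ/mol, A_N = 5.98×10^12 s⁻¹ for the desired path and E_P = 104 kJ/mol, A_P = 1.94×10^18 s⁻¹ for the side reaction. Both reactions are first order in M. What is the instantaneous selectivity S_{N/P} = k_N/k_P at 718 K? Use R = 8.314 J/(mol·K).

0.0691

With equal orders, S_{N/P} = k_N/k_P = (A_N/A_P)·exp[(E_P−E_N)/(RT)].
(E_P−E_N)/(RT) = (104−44.2)×10³/(8.314×718) = 59800/5969 = 10.02.
k_N/k_P = (5.98×10^12/1.94×10^18)·exp(10.02) = 3.082×10^-6 × 22419 = 0.0691.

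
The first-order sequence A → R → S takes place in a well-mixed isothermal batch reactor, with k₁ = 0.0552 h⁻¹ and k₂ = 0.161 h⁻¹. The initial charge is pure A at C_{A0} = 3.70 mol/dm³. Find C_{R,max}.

0.726 mol/dm³

Evaluating C_R at t_opt = ln(k₂/k₁)/(k₂−k₁) gives C_{R,max}/C_{A0} = (k₁/k₂)^[k₂/(k₂−k₁)].
= (0.0552/0.161)^(0.161/(0.161−0.0552)) = (0.3429)^(1.522) = 0.1961.
C_{R,max} = 0.1961×3.70 = 0.726 mol/dm³.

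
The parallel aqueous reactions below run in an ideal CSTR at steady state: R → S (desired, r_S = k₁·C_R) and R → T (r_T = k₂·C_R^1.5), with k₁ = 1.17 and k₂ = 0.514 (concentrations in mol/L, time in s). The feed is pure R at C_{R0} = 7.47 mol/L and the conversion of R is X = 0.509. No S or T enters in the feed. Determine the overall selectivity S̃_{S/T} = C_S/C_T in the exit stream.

1.19

Exit C_R = C_{R0}(1−X) = 7.47×0.491 = 3.668 mol/L.
Rates in a CSTR are evaluated at the outlet concentration: r_S = 1.17×3.668 = 4.291, r_T = 0.514×3.668^1.5 = 3.610.
Overall selectivity = C_S/C_T = r_Sτ/(r_Tτ) = r_S/r_T = 1.19.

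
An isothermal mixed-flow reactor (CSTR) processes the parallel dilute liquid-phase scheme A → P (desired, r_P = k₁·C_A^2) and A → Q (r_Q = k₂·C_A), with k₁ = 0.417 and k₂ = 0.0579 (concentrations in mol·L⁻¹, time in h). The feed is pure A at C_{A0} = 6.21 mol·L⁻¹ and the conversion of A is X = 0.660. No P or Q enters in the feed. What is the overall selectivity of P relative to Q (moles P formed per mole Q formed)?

15.2

Exit C_A = C_{A0}(1−X) = 6.21×0.340 = 2.111 mol·L⁻¹.
In a CSTR the entire volume is at exit conditions, so r_P = 0.417×2.111^2 = 1.859 and r_Q = 0.0579×2.111 = 0.1223.
Overall selectivity = C_P/C_Q = r_Pτ/(r_Qτ) = r_P/r_Q = 15.2.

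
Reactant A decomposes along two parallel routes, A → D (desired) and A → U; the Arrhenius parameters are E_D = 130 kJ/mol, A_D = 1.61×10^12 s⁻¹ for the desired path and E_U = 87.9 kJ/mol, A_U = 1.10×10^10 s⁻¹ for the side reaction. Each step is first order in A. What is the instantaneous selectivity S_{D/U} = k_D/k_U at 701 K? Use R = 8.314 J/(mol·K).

0.107

With equal orders, S_{D/U} = k_D/k_U = (A_D/A_U)·exp[(E_U−E_D)/(RT)].
(E_U−E_D)/(RT) = (87.9−130)×10³/(8.314×701) = -42100/5828 = -7.224.
k_D/k_U = (1.61×10^12/1.10×10^10)·exp(-7.224) = 146.4 × 7.292×10^-4 = 0.107.
Since E_D > E_U, raising the temperature improves selectivity toward D.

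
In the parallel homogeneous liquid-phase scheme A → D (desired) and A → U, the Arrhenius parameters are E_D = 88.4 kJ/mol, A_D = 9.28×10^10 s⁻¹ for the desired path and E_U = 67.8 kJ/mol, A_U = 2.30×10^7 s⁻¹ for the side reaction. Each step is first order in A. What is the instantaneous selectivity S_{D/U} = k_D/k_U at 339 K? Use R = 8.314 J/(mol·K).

Since both paths have the same order in A, the concentration cancels and S_{D/U} = k_D/k_U = (A_D/A_U)·exp[(E_U−E_D)/(RT)].
(E_U−E_D)/(RT) = (67.8−88.4)×10³/(8.314×339) = -20600/2818 = -7.309.
k_D/k_U = (9.28×10^10/2.30×10^7)·exp(-7.309) = 4035 × 6.695×10^-4 = 2.70.

2.70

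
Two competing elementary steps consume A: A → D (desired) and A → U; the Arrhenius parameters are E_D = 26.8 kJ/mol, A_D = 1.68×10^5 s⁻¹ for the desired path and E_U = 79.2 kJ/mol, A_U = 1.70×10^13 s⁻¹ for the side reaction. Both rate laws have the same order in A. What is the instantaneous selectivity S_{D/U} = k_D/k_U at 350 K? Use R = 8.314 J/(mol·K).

k_D/k_U = (A_D/A_U)·exp[−(E_D−E_U)/(RT)] = (A_D/A_U)·exp[(E_U−E_D)/(RT)].
(E_U−E_D)/(RT) = (79.2−26.8)×10³/(8.314×350) = 52400/2910 = 18.01.
k_D/k_U = (1.68×10^5/1.70×10^13)·exp(18.01) = 9.882×10^-9 × 6.615×10^7 = 0.654.

0.654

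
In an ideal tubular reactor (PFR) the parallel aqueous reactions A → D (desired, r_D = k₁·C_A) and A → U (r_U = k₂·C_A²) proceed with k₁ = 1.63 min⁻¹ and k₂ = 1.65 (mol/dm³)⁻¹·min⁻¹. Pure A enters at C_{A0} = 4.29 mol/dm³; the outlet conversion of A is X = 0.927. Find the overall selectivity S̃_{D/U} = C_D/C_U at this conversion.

C_A = C_{A0}(1−X) = 0.3132 mol/dm³.
Along a PFR/batch, dC_D/dC_A = −r_D/(r_D+r_U) = −k₁/(k₁+k₂·C_A).
Integrating from C_{A0} to C_A: C_D = (1.63/1.65)·ln[(1.63+1.65·4.29)/(1.63+1.65·0.313)] = 0.9879·ln(8.709/2.147) = 1.383 mol/dm³.
C_U = (C_{A0}−C_A)−C_D = 2.593 mol/dm³; S̃_{D/U} = 1.383/2.593 = 0.533.

0.533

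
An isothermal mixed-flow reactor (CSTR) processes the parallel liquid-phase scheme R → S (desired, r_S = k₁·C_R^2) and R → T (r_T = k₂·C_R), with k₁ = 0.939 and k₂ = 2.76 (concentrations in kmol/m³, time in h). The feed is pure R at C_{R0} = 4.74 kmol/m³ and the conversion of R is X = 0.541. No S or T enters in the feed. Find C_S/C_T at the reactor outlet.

Exit C_R = C_{R0}(1−X) = 4.74×0.459 = 2.176 kmol/m³.
Rates in a CSTR are evaluated at the outlet concentration: r_S = 0.939×2.176^2 = 4.445, r_T = 2.76×2.176 = 6.005.
Overall selectivity = C_S/C_T = r_Sτ/(r_Tτ) = r_S/r_T = 0.740.

0.740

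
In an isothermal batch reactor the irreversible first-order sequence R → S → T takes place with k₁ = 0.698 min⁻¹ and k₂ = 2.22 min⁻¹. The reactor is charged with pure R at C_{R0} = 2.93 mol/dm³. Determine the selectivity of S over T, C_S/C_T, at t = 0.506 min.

1.39

The intermediate concentration in a first-order A→B→C sequence is C_S = k₁C_{R0}(e^(−k₁t) − e^(−k₂t))/(k₂−k₁).
e^(−k₁t) = e^(−0.698×0.506) = e^(−0.3532) = 0.7024; e^(−k₂t) = e^(−1.123) = 0.3252.
C_S = 0.698×2.93/(2.22−0.698) × (0.7024−0.3252) = 1.344×0.3772 = 0.5069 mol/dm³.
C_R = C_{R0}e^(−k₁t) = 2.058 mol/dm³, so C_T = C_{R0}−C_R−C_S = 0.3649 mol/dm³; C_S/C_T = 1.39.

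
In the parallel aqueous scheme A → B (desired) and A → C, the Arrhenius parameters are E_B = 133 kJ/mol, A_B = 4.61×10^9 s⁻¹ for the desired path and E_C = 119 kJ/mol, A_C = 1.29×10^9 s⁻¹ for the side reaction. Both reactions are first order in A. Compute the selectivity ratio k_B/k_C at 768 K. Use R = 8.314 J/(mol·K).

k_B/k_C = (A_B/A_C)·exp[−(E_B−E_C)/(RT)] = (A_B/A_C)·exp[(E_C−E_B)/(RT)].
(E_C−E_B)/(RT) = (119−133)×10³/(8.314×768) = -14000/6385 = -2.193.
k_B/k_C = (4.61×10^9/1.29×10^9)·exp(-2.193) = 3.574 × 0.1116 = 0.399.

0.399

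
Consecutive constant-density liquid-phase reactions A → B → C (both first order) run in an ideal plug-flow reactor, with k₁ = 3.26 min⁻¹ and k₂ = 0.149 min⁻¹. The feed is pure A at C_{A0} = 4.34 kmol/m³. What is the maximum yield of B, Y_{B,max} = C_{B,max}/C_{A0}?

0.863

For a first-order series the maximum intermediate yield is C_{B,max}/C_{A0} = (k₁/k₂)^[k₂/(k₂−k₁)].
= (3.26/0.149)^(0.149/(0.149−3.26)) = (21.88)^(-0.04789) = 0.8626.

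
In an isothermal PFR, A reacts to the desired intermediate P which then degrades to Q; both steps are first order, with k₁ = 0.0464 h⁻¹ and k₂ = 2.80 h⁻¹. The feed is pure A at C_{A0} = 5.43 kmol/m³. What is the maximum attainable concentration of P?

0.0840 kmol/m³

Evaluating C_P at τ_opt = ln(k₂/k₁)/(k₂−k₁) gives C_{P,max}/C_{A0} = (k₁/k₂)^[k₂/(k₂−k₁)].
= (0.0464/2.80)^(2.80/(2.80−0.0464)) = (0.01657)^(1.017) = 0.01547.
C_{P,max} = 0.01547×5.43 = 0.0840 kmol/m³.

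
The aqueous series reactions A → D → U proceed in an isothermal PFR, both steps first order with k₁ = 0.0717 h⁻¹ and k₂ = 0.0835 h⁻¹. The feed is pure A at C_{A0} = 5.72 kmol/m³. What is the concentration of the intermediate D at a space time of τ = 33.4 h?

1.03 kmol/m³

Solving the coupled first-order balances gives C_D(τ) = [k₁/(k₂−k₁)]·C_{A0}·(e^(−k₁τ) − e^(−k₂τ)).
e^(−k₁τ) = e^(−0.0717×33.4) = e^(−2.395) = 0.09119; e^(−k₂τ) = e^(−2.789) = 0.06149.
C_D = 0.0717×5.72/(0.0835−0.0717) × (0.09119−0.06149) = 34.76×0.02970 = 1.032 kmol/m³.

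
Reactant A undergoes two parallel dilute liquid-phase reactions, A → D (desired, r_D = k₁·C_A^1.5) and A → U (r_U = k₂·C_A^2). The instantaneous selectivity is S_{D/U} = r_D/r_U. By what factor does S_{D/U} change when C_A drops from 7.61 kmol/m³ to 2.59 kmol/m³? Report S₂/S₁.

1.71

S_{D/U} = (k₁/k₂)·C_A^-0.5, so S₂/S₁ = (C_{A,2}/C_{A,1})^-0.5.
= (2.59/7.61)^(-0.5) = (0.3403)^(-0.5) = 1.71.
Selectivity toward D rises as C_A falls — low-concentration operation is favoured.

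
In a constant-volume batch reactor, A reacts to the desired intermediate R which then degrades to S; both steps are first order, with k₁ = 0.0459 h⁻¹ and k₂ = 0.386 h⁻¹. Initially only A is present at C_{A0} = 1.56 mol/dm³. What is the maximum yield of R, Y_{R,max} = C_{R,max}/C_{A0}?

Evaluating C_R at t_opt = ln(k₂/k₁)/(k₂−k₁) gives C_{R,max}/C_{A0} = (k₁/k₂)^[k₂/(k₂−k₁)].
= (0.0459/0.386)^(0.386/(0.386−0.0459)) = (0.1189)^(1.135) = 0.08921.

0.0892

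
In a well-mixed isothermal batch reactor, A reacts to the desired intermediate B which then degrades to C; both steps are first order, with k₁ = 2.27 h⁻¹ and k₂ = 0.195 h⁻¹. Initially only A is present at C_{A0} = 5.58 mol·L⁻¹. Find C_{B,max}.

4.43 mol·L⁻¹

At the optimum, C_{B,max}/C_{A0} = (k₁/k₂)^[k₂/(k₂−k₁)].
= (2.27/0.195)^(0.195/(0.195−2.27)) = (11.64)^(-0.09398) = 0.7940.
C_{B,max} = 0.7940×5.58 = 4.43 mol·L⁻¹.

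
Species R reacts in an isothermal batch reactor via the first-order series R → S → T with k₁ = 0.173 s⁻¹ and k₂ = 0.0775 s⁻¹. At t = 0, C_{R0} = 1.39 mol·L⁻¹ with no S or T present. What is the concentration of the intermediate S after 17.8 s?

The intermediate concentration in a first-order A→B→C sequence is C_S = k₁C_{R0}(e^(−k₁t) − e^(−k₂t))/(k₂−k₁).
e^(−k₁t) = e^(−0.173×17.8) = e^(−3.079) = 0.04599; e^(−k₂t) = e^(−1.379) = 0.2517.
C_S = 0.173×1.39/(0.0775−0.173) × (0.04599−0.2517) = (-2.518)×(-0.2057) = 0.5180 mol·L⁻¹.

0.518 mol·L⁻¹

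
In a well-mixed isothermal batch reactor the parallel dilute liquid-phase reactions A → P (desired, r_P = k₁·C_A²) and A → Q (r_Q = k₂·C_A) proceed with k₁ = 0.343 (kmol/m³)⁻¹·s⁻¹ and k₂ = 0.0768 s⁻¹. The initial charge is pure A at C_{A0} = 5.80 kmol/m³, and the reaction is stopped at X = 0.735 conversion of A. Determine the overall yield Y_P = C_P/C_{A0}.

0.688

C_A = C_{A0}(1−X) = 1.537 kmol/m³.
Along a PFR/batch, dC_Q/dC_A = −r_Q/(r_P+r_Q) = −k₂/(k₂+k₁·C_A).
Integrating from C_{A0} to C_A: C_Q = (0.0768/0.343)·ln[(0.0768+0.343·5.80)/(0.0768+0.343·1.54)] = 0.2239·ln(2.066/0.6040) = 0.2754 kmol/m³.
Then C_P = (C_{A0}−C_A) − C_Q = 4.263 − 0.2754 = 3.988 kmol/m³.
Y_P = C_P/C_{A0} = 3.988/5.80 = 0.688.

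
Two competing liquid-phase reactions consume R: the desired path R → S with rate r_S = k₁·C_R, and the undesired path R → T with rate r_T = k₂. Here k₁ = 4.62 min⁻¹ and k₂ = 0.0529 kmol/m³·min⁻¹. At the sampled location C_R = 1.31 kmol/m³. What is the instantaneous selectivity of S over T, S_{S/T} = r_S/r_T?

114

S_{S/T} = r_S/r_T = (k₁·C_R)/(k₂) = (k₁/k₂)·C_R.
= (4.62×1.310) / (0.0529) = 6.052/0.05290 = 114.
Since the desired path is higher order in R, keeping C_R high (PFR or concentrated feed) favours S.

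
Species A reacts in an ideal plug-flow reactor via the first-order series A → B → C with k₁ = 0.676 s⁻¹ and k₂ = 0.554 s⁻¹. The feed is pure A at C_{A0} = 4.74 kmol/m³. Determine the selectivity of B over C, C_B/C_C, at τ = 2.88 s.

Solving the coupled first-order balances gives C_B(τ) = [k₁/(k₂−k₁)]·C_{A0}·(e^(−k₁τ) − e^(−k₂τ)).
e^(−k₁τ) = e^(−0.676×2.88) = e^(−1.947) = 0.1427; e^(−k₂τ) = e^(−1.596) = 0.2028.
C_B = 0.676×4.74/(0.554−0.676) × (0.1427−0.2028) = (-26.26)×(-0.06008) = 1.578 kmol/m³.
C_A = C_{A0}e^(−k₁τ) = 0.6765 kmol/m³, so C_C = C_{A0}−C_A−C_B = 2.485 kmol/m³; C_B/C_C = 0.635.

0.635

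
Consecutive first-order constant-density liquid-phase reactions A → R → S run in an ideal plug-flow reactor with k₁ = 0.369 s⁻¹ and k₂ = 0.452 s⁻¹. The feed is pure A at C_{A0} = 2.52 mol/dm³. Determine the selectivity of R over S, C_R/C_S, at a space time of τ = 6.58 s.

The intermediate concentration in a first-order A→B→C sequence is C_R = k₁C_{A0}(e^(−k₁τ) − e^(−k₂τ))/(k₂−k₁).
e^(−k₁τ) = e^(−0.369×6.58) = e^(−2.428) = 0.08821; e^(−k₂τ) = e^(−2.974) = 0.05109.
C_R = 0.369×2.52/(0.452−0.369) × (0.08821−0.05109) = 11.20×0.03712 = 0.4159 mol/dm³.
C_A = C_{A0}e^(−k₁τ) = 0.2223 mol/dm³, so C_S = C_{A0}−C_A−C_R = 1.882 mol/dm³; C_R/C_S = 0.221.

0.221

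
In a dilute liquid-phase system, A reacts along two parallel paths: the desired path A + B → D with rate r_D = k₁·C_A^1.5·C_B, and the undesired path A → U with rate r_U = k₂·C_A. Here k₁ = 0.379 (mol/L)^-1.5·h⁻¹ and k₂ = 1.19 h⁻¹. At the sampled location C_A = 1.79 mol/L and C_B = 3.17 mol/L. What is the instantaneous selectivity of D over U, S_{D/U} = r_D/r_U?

1.35

S_{D/U} = r_D/r_U = (k₁·C_A^1.5·C_B)/(k₂·C_A) = (k₁/k₂)·C_A^0.5·C_B.
= (0.379×1.790^1.5×3.170) / (1.19×1.790) = 2.877/2.130 = 1.35.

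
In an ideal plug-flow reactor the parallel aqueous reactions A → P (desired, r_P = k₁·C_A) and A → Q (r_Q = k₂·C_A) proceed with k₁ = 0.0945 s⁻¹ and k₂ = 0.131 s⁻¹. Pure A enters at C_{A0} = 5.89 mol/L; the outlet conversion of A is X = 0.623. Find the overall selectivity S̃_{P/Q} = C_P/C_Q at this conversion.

C_A = C_{A0}(1−X) = 2.221 mol/L.
Both paths are first order in A, so the instantaneous fraction to P is constant: dC_P/d(−C_A) = k₁/(k₁+k₂) = 0.4191.
C_P = 0.4191·(C_{A0}−C_A) = 0.4191×3.669 = 1.54 mol/L.
C_Q = (C_{A0}−C_A)−C_P = 2.132 mol/L; S̃_{P/Q} = 1.538/2.132 = 0.721.

0.721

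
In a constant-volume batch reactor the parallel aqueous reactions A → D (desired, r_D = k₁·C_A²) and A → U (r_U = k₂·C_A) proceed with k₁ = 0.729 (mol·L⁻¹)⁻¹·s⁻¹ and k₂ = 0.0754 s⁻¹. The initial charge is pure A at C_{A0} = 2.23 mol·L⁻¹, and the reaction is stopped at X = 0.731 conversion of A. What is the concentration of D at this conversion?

C_A = C_{A0}(1−X) = 0.5999 mol·L⁻¹.
Along a PFR/batch, dC_U/dC_A = −r_U/(r_D+r_U) = −k₂/(k₂+k₁·C_A).
Integrating from C_{A0} to C_A: C_U = (0.0754/0.729)·ln[(0.0754+0.729·2.23)/(0.0754+0.729·0.600)] = 0.1034·ln(1.701/0.5127) = 0.1240 mol·L⁻¹.
Then C_D = (C_{A0}−C_A) − C_U = 1.630 − 0.1240 = 1.506 mol·L⁻¹.

1.51 mol·L⁻¹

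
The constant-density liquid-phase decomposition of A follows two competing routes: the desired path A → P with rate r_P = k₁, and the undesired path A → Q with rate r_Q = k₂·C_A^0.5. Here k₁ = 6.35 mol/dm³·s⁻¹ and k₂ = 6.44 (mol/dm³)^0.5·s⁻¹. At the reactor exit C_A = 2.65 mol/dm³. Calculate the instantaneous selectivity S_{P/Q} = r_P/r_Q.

S_{P/Q} = r_P/r_Q = (k₁)/(k₂·C_A^0.5) = (k₁/k₂)·C_A^-0.5.
= (6.35) / (6.44×2.650^0.5) = 6.350/10.48 = 0.606.
The undesired path is higher order in A, so low C_A (CSTR or dilute feed) favours P.

0.606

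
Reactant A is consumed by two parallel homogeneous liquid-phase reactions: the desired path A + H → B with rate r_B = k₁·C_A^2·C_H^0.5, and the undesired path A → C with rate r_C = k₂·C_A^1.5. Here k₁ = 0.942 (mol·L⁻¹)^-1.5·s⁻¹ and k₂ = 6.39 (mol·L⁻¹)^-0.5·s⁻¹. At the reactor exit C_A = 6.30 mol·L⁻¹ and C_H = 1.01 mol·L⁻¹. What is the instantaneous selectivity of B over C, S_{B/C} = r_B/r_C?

S_{B/C} = r_B/r_C = (k₁·C_A^2·C_H^0.5)/(k₂·C_A^1.5) = (k₁/k₂)·C_A^0.5·C_H^0.5.
= (0.942×6.300^2×1.010^0.5) / (6.39×6.300^1.5) = 37.57/101.0 = 0.372.
Since the desired path is higher order in A, keeping C_A high (PFR or concentrated feed) favours B.

0.372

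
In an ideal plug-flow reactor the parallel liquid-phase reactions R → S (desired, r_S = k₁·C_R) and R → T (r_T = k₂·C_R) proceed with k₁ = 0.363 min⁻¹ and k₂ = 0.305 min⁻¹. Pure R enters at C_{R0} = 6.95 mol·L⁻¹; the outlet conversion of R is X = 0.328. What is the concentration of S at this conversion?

C_R = C_{R0}(1−X) = 4.670 mol·L⁻¹.
Both paths are first order in R, so the instantaneous fraction to S is constant: dC_S/d(−C_R) = k₁/(k₁+k₂) = 0.5434.
C_S = 0.5434·(C_{R0}−C_R) = 0.5434×2.280 = 1.24 mol·L⁻¹.

1.24 mol·L⁻¹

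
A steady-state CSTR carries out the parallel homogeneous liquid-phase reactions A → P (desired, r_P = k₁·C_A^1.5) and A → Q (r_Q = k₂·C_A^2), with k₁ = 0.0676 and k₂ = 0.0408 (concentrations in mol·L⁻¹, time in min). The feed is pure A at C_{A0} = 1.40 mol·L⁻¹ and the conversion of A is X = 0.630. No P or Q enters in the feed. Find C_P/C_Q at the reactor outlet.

Exit C_A = C_{A0}(1−X) = 1.40×0.370 = 0.5180 mol·L⁻¹.
Rates in a CSTR are evaluated at the outlet concentration: r_P = 0.0676×0.5180^1.5 = 0.02520, r_Q = 0.0408×0.5180^2 = 0.01095.
Overall selectivity = C_P/C_Q = r_Pτ/(r_Qτ) = r_P/r_Q = 2.30.

2.30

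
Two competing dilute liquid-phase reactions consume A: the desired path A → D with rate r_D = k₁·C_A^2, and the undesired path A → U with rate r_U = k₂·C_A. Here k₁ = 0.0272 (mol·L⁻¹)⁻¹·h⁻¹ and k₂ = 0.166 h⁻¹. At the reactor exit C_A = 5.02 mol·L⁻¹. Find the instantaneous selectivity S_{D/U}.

0.823

S_{D/U} = r_D/r_U = (k₁·C_A^2)/(k₂·C_A) = (k₁/k₂)·C_A.
= (0.0272×5.020^2) / (0.166×5.020) = 0.6855/0.8333 = 0.823.
Since the desired path is higher order in A, keeping C_A high (PFR or concentrated feed) favours D.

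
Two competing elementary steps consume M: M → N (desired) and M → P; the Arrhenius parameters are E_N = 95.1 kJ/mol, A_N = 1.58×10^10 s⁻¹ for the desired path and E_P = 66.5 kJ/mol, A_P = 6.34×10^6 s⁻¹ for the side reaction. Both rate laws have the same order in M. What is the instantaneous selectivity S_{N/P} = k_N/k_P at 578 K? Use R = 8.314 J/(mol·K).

6.48

With equal orders, S_{N/P} = k_N/k_P = (A_N/A_P)·exp[(E_P−E_N)/(RT)].
(E_P−E_N)/(RT) = (66.5−95.1)×10³/(8.314×578) = -28600/4805 = -5.952.
k_N/k_P = (1.58×10^10/6.34×10^6)·exp(-5.952) = 2492 × 0.002602 = 6.48.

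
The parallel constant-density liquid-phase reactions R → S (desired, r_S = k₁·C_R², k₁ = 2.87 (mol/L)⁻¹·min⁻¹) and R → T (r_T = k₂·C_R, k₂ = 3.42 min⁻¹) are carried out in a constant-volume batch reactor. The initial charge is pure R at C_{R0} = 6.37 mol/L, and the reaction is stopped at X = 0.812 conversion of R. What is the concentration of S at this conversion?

C_R = C_{R0}(1−X) = 1.198 mol/L.
Along a PFR/batch, dC_T/dC_R = −r_T/(r_S+r_T) = −k₂/(k₂+k₁·C_R).
Integrating from C_{R0} to C_R: C_T = (3.42/2.87)·ln[(3.42+2.87·6.37)/(3.42+2.87·1.20)] = 1.192·ln(21.70/6.857) = 1.373 mol/L.
Then C_S = (C_{R0}−C_R) − C_T = 5.172 − 1.373 = 3.800 mol/L.

3.80 mol/L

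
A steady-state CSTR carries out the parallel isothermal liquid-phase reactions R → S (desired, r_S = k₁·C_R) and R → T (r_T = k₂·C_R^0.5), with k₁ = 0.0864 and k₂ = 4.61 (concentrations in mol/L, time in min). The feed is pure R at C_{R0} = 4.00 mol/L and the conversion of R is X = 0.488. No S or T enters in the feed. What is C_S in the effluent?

Exit C_R = C_{R0}(1−X) = 4.00×0.512 = 2.048 mol/L.
A CSTR operates uniformly at the exit composition, giving r_S = 0.1769 and r_T = 6.597 (each k·C_R^n at C_R = 2.048).
Fraction of consumed R going to S: r_S/(r_S+r_T) = 0.02612.
C_S = 0.02612·C_{R0}·X = 0.02612×4.00×0.488 = 0.0510 mol/L.

0.0510 mol/L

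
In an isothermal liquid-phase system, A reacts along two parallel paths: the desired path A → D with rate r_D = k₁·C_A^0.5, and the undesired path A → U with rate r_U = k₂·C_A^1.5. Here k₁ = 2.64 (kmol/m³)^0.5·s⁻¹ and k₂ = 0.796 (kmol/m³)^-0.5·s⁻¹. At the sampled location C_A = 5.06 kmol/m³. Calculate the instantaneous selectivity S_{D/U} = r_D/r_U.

S_{D/U} = r_D/r_U = (k₁·C_A^0.5)/(k₂·C_A^1.5) = (k₁/k₂)·C_A⁻¹.
= (2.64×5.060^0.5) / (0.796×5.060^1.5) = 5.939/9.060 = 0.655.
The undesired path is higher order in A, so low C_A (CSTR or dilute feed) favours D.

0.655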